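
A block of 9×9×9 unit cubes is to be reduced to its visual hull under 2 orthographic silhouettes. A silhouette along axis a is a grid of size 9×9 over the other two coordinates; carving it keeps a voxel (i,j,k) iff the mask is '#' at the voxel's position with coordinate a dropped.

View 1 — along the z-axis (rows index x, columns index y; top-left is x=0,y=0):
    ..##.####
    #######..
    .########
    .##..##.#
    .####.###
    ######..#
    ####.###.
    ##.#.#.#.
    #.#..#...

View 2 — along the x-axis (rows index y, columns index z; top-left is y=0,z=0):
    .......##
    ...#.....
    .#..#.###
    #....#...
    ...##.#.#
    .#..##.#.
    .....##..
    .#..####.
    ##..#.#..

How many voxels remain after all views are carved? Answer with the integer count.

|visual hull| = 176

full grid |V| = 729
after view 1 [z-axis, 55 of 81 cells solid] → remaining = 495
after view 2 [x-axis, 29 of 81 cells solid] → remaining = 176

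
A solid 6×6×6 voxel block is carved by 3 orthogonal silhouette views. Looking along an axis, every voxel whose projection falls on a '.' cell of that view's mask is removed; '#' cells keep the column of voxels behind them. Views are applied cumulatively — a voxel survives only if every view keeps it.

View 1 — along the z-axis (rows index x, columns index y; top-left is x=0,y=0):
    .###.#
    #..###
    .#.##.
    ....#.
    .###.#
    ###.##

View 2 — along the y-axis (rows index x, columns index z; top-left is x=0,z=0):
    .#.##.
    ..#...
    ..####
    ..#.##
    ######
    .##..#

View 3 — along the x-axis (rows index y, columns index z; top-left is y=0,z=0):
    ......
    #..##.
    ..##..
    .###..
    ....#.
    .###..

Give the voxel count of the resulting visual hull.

initial block: 6^3 = 216
V1 z: intersect with XY mask (21 set) -- 126 left
V2 y: intersect with XZ mask (20 set) -- 70 left
V3 x: intersect with YZ mask (12 set) -- 29 left

voxel count = 29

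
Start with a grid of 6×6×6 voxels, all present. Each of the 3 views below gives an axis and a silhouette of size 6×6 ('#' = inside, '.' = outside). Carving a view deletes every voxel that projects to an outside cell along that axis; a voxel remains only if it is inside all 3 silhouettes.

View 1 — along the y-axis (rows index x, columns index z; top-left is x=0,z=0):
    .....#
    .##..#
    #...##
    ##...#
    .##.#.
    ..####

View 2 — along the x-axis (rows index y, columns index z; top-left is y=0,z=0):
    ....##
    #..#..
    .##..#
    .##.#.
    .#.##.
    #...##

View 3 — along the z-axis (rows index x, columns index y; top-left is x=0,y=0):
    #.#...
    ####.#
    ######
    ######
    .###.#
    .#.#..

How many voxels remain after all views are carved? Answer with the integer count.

remaining voxels: 35

before carving: 216 voxels (6×6×6)
step 1: project along y, AND mask (17/36) → |grid| = 102
step 2: project along x, AND mask (16/36) → |grid| = 48
step 3: project along z, AND mask (25/36) → |grid| = 35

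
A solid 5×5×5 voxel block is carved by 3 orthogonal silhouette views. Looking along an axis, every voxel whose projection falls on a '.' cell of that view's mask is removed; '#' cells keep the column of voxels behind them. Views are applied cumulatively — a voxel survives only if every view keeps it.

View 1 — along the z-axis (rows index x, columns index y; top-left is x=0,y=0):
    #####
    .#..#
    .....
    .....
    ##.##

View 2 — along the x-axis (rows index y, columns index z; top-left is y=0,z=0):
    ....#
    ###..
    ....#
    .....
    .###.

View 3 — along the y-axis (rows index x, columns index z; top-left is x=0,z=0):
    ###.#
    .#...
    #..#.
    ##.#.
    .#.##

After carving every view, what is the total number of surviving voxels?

remaining voxels: 13

initial block: 5^3 = 125
carve view 1 (along z, XY-mask fill 11/25): 55 voxels remain
carve view 2 (along x, YZ-mask fill 8/25): 21 voxels remain
carve view 3 (along y, XZ-mask fill 13/25): 13 voxels remain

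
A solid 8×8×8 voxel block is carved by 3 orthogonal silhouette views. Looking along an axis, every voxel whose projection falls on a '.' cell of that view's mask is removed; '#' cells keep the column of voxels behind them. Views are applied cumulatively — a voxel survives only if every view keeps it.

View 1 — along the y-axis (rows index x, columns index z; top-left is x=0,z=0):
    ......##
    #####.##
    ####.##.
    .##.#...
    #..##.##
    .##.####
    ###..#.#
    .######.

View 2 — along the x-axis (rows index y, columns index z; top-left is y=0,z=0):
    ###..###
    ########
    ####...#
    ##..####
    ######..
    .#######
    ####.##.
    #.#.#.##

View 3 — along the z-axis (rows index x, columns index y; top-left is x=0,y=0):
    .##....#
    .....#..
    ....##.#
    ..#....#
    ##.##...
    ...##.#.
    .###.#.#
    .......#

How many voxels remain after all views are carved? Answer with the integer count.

initial block: 8^3 = 512
step 1: project along y, AND mask (40/64) → |grid| = 320
step 2: project along x, AND mask (49/64) → |grid| = 247
step 3: project along z, AND mask (22/64) → |grid| = 79

remaining voxels: 79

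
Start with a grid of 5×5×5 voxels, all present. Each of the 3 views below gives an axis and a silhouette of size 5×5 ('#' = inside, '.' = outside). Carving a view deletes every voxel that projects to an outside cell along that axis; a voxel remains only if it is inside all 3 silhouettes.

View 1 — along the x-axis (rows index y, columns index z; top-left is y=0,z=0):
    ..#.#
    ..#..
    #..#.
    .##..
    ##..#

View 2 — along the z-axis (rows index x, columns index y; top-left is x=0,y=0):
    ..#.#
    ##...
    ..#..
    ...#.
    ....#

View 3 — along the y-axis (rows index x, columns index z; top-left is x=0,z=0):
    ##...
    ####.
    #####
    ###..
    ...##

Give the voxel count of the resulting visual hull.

10 voxels

initial block: 5^3 = 125
  1. axis=0 (YZ plane), |mask|=10  ⇒  voxels=50
  2. axis=2 (XY plane), |mask|=7  ⇒  voxels=15
  3. axis=1 (XZ plane), |mask|=16  ⇒  voxels=10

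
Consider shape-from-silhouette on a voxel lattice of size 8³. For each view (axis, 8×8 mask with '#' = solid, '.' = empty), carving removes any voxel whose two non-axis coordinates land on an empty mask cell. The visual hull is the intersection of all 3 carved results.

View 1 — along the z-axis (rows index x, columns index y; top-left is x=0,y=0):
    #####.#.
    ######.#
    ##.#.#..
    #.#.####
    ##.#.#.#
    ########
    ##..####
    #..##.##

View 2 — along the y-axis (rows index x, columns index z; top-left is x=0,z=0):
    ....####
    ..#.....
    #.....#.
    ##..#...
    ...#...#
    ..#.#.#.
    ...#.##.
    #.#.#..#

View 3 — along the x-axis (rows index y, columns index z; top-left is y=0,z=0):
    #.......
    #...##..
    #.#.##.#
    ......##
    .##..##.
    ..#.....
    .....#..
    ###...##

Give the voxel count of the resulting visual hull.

|visual hull| = 45

full grid |V| = 512
V1 z: intersect with XY mask (47 set) -- 376 left
V2 y: intersect with XZ mask (22 set) -- 129 left
V3 x: intersect with YZ mask (22 set) -- 45 left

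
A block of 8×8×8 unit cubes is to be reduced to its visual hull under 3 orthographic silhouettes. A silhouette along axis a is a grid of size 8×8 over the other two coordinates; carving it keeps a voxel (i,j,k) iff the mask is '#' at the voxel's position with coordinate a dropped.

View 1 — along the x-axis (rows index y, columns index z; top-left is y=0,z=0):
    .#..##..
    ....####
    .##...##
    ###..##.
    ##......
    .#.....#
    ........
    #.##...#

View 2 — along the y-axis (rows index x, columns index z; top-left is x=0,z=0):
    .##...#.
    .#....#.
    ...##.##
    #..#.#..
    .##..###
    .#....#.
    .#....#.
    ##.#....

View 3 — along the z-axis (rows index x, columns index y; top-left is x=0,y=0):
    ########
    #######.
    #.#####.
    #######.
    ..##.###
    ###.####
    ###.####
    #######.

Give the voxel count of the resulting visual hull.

voxel count = 60

start: 8×8×8 = 512 voxels
V1 x: intersect with YZ mask (24 set) -- 192 left
V2 y: intersect with XZ mask (24 set) -- 79 left
V3 z: intersect with XY mask (54 set) -- 60 left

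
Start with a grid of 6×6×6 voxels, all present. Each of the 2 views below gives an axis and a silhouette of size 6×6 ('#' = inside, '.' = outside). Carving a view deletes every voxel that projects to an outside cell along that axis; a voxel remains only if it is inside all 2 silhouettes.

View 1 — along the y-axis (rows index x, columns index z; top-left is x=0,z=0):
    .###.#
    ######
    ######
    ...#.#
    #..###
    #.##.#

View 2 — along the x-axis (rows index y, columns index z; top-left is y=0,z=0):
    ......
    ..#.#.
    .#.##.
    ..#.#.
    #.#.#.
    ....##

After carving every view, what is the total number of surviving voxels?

46 voxels

initial block: 6^3 = 216
  1. axis=1 (XZ plane), |mask|=26  ⇒  voxels=156
  2. axis=0 (YZ plane), |mask|=12  ⇒  voxels=46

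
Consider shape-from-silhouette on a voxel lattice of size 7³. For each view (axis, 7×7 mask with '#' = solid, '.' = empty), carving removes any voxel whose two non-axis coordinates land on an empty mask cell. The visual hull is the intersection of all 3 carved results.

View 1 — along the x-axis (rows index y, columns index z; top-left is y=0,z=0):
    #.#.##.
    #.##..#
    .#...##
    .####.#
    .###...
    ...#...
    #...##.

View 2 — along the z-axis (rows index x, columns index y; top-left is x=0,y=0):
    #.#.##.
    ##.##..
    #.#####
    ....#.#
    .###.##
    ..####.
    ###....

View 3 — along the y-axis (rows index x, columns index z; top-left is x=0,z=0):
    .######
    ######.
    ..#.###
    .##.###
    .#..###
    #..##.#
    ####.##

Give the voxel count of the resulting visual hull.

|visual hull| = 64

start: 7×7×7 = 343 voxels
  1. axis=0 (YZ plane), |mask|=23  ⇒  voxels=161
  2. axis=2 (XY plane), |mask|=28  ⇒  voxels=91
  3. axis=1 (XZ plane), |mask|=35  ⇒  voxels=64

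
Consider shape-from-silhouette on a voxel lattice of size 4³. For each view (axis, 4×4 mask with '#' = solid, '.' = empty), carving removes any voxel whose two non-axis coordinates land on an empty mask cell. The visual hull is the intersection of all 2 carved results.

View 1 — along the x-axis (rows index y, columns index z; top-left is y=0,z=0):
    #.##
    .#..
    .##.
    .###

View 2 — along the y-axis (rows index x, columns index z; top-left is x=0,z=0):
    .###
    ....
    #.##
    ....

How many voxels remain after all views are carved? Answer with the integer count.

start: 4×4×4 = 64 voxels
  1. axis=0 (YZ plane), |mask|=9  ⇒  voxels=36
  2. axis=1 (XZ plane), |mask|=6  ⇒  voxels=14

14 voxels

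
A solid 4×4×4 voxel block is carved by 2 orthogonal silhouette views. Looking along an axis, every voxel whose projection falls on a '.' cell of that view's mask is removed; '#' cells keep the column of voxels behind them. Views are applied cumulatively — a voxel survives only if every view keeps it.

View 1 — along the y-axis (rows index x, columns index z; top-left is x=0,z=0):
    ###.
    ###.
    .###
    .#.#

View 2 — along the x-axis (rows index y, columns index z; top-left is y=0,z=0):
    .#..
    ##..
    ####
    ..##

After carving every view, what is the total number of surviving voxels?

initial block: 4^3 = 64
step 1: project along y, AND mask (11/16) → |grid| = 44
step 2: project along x, AND mask (9/16) → |grid| = 26

remaining voxels: 26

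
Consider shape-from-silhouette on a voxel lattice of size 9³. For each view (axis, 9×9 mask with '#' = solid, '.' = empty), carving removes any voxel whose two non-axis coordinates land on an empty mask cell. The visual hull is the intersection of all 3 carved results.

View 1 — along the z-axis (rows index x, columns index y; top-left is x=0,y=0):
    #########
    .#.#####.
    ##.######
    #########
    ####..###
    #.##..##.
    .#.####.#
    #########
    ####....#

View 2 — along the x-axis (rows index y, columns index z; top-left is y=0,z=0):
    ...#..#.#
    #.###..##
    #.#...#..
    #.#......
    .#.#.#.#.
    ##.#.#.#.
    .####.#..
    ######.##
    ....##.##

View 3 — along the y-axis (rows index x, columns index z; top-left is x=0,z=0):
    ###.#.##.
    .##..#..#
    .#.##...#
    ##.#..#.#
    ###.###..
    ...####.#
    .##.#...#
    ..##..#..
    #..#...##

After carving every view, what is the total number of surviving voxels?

145 voxels

full grid |V| = 729
[1] z-view keeps 64 columns → grid now 576
[2] x-view keeps 40 columns → grid now 283
[3] y-view keeps 41 columns → grid now 145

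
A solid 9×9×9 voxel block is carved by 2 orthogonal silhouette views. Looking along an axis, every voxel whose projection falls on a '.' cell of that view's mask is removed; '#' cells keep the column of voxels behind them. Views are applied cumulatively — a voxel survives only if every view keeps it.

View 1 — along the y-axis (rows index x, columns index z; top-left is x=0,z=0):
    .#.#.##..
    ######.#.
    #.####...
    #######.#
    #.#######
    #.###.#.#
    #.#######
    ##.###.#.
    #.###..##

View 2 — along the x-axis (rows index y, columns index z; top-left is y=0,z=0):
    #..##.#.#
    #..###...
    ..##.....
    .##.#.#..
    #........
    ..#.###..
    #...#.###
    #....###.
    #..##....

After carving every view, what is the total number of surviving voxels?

initial block: 9^3 = 729
after view 1 [y-axis, 58 of 81 cells solid] → remaining = 522
after view 2 [x-axis, 32 of 81 cells solid] → remaining = 223

223 voxels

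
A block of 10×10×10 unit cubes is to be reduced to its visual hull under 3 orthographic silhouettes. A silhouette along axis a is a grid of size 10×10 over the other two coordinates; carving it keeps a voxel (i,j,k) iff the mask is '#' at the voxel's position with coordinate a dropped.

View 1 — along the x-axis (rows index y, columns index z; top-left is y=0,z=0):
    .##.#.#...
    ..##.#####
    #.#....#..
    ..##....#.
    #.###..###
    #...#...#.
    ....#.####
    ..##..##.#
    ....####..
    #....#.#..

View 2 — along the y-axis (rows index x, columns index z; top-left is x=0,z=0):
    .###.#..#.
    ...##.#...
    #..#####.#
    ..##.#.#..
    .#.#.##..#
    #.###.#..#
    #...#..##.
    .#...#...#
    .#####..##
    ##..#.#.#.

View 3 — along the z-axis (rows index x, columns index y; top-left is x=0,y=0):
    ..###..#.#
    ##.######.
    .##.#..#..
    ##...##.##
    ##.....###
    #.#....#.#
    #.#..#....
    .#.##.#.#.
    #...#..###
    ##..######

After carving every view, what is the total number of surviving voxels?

remaining voxels: 115

full grid |V| = 1000
  1. axis=0 (YZ plane), |mask|=44  ⇒  voxels=440
  2. axis=1 (XZ plane), |mask|=49  ⇒  voxels=207
  3. axis=2 (XY plane), |mask|=53  ⇒  voxels=115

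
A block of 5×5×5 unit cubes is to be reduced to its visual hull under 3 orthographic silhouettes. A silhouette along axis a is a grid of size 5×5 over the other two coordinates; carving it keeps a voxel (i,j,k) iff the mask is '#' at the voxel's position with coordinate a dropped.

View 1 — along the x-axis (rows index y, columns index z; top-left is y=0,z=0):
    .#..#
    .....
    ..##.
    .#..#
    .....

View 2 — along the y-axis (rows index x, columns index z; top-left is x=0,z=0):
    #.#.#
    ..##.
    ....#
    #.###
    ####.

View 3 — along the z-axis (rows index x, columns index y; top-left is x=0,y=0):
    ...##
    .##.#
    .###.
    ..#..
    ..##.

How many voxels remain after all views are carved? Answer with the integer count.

initial block: 5^3 = 125
step 1: project along x, AND mask (6/25) → |grid| = 30
step 2: project along y, AND mask (14/25) → |grid| = 15
step 3: project along z, AND mask (11/25) → |grid| = 9

voxel count = 9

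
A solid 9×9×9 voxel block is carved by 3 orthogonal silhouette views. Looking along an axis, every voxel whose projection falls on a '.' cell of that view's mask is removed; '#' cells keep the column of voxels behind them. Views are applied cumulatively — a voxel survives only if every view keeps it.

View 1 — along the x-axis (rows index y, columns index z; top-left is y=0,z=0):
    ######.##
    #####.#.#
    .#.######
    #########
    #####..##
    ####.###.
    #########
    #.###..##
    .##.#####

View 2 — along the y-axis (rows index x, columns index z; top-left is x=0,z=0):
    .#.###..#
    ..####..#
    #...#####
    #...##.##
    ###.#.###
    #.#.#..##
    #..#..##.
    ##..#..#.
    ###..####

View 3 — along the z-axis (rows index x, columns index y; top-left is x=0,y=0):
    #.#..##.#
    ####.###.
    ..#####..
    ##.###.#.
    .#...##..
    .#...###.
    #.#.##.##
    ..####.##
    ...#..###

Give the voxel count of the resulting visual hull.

198 voxels

start: 9×9×9 = 729 voxels
after view 1 [x-axis, 67 of 81 cells solid] → remaining = 603
after view 2 [y-axis, 48 of 81 cells solid] → remaining = 359
after view 3 [z-axis, 46 of 81 cells solid] → remaining = 198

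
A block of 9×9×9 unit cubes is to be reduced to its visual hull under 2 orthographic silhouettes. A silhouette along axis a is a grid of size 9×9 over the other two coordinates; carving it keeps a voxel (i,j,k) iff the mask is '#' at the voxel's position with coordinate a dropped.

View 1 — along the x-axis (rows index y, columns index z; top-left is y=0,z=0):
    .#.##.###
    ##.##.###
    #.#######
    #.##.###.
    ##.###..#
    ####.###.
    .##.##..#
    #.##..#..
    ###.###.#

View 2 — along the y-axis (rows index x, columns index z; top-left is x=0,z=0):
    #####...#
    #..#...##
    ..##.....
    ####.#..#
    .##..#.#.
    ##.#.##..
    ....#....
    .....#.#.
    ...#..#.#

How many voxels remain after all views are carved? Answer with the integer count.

start: 9×9×9 = 729 voxels
carve view 1 (along x, YZ-mask fill 56/81): 504 voxels remain
carve view 2 (along y, XZ-mask fill 33/81): 207 voxels remain

|visual hull| = 207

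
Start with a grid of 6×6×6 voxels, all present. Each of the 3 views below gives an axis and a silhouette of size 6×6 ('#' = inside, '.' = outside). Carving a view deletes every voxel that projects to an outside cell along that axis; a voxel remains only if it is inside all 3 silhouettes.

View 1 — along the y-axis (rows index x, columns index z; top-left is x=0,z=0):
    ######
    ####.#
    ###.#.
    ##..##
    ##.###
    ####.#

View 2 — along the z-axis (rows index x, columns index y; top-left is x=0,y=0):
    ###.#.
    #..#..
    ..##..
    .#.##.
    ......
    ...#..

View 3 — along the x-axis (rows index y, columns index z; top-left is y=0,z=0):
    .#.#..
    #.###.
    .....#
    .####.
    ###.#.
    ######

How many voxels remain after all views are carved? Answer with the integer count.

full grid |V| = 216
  1. axis=1 (XZ plane), |mask|=29  ⇒  voxels=174
  2. axis=2 (XY plane), |mask|=12  ⇒  voxels=59
  3. axis=0 (YZ plane), |mask|=21  ⇒  voxels=29

voxel count = 29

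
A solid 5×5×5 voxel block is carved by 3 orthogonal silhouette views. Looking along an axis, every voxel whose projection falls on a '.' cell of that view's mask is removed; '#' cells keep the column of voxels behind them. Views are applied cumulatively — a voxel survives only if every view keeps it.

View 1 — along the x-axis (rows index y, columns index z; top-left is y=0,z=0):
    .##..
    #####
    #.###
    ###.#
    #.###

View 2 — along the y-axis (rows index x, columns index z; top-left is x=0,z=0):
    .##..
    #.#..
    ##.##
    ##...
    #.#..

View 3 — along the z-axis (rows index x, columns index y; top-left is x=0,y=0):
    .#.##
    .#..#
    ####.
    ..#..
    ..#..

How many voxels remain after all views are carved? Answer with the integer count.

initial block: 5^3 = 125
[1] x-view keeps 19 columns → grid now 95
[2] y-view keeps 12 columns → grid now 47
[3] z-view keeps 11 columns → grid now 23

|visual hull| = 23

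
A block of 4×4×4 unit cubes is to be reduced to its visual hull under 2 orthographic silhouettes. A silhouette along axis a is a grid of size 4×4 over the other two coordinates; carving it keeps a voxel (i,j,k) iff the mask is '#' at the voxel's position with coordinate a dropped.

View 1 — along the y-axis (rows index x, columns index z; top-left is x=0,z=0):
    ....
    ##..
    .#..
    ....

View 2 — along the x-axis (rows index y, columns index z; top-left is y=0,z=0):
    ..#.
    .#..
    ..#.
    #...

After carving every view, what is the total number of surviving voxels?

3 voxels

start: 4×4×4 = 64 voxels
carve view 1 (along y, XZ-mask fill 3/16): 12 voxels remain
carve view 2 (along x, YZ-mask fill 4/16): 3 voxels remain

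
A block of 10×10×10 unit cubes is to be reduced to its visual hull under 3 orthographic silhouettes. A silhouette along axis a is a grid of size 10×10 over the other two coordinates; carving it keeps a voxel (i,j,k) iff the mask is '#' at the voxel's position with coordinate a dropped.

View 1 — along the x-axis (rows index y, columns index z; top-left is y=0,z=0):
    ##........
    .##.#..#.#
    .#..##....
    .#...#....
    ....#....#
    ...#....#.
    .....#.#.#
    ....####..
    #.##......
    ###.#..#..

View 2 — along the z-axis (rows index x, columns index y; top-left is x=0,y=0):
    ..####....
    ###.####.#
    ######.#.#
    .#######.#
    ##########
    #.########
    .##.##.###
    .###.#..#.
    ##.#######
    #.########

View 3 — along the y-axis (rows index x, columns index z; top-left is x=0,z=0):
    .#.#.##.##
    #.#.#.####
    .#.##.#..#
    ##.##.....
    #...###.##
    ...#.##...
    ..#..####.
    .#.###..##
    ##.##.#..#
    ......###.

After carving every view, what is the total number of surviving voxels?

initial block: 10^3 = 1000
V1 x: intersect with YZ mask (31 set) -- 310 left
V2 z: intersect with XY mask (77 set) -- 236 left
V3 y: intersect with XZ mask (51 set) -- 117 left

voxel count = 117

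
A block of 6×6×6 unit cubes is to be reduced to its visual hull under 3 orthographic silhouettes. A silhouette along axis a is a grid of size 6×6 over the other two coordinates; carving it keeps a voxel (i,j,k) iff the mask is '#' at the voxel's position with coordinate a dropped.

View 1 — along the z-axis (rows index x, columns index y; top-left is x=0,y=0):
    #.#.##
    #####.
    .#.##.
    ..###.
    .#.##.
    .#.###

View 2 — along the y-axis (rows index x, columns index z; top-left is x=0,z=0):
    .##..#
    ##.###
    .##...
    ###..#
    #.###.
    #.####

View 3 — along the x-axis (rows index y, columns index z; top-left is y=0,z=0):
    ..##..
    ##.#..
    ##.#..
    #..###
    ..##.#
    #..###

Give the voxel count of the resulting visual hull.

start: 6×6×6 = 216 voxels
  1. axis=2 (XY plane), |mask|=22  ⇒  voxels=132
  2. axis=1 (XZ plane), |mask|=23  ⇒  voxels=87
  3. axis=0 (YZ plane), |mask|=19  ⇒  voxels=46

remaining voxels: 46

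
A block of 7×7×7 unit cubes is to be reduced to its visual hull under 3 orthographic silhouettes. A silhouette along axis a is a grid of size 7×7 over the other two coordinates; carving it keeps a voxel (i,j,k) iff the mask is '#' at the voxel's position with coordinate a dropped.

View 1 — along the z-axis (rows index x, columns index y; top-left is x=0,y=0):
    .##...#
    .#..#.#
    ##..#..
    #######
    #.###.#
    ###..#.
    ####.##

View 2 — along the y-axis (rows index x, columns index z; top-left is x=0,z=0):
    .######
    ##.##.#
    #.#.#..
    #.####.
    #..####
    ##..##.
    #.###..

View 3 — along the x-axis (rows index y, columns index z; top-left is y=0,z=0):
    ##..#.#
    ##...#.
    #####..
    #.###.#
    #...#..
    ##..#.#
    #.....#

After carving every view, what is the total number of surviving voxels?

start: 7×7×7 = 343 voxels
[1] z-view keeps 31 columns → grid now 217
[2] y-view keeps 32 columns → grid now 142
[3] x-view keeps 25 columns → grid now 75

remaining voxels: 75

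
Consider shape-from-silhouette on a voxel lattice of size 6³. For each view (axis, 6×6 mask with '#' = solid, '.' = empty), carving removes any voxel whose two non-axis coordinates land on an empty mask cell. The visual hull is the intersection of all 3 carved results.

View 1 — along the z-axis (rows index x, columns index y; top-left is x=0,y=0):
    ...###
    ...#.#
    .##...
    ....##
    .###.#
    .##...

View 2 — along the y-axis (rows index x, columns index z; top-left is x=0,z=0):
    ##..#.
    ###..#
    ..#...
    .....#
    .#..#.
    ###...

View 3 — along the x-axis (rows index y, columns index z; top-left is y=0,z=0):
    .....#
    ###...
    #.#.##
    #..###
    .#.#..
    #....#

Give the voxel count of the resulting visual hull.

initial block: 6^3 = 216
  1. axis=2 (XY plane), |mask|=15  ⇒  voxels=90
  2. axis=1 (XZ plane), |mask|=14  ⇒  voxels=35
  3. axis=0 (YZ plane), |mask|=16  ⇒  voxels=19

|visual hull| = 19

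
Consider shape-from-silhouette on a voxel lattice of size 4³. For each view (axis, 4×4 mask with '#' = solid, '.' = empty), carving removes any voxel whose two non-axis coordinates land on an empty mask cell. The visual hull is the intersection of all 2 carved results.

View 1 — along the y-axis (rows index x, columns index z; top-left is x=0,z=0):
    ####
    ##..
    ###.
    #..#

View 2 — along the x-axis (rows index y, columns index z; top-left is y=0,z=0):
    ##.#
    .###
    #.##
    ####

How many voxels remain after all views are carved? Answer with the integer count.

full grid |V| = 64
  1. axis=1 (XZ plane), |mask|=11  ⇒  voxels=44
  2. axis=0 (YZ plane), |mask|=13  ⇒  voxels=35

|visual hull| = 35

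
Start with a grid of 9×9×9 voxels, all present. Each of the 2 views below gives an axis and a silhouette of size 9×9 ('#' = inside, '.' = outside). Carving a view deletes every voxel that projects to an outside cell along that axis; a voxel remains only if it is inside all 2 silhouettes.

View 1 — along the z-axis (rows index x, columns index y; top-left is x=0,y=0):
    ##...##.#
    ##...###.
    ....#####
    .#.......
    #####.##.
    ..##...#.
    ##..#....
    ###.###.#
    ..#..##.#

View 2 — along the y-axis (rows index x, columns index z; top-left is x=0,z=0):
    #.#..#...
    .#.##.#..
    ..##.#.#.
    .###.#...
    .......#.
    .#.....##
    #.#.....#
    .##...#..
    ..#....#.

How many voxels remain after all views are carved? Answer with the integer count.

before carving: 729 voxels (9×9×9)
step 1: project along z, AND mask (40/81) → |grid| = 360
step 2: project along y, AND mask (27/81) → |grid| = 113

remaining voxels: 113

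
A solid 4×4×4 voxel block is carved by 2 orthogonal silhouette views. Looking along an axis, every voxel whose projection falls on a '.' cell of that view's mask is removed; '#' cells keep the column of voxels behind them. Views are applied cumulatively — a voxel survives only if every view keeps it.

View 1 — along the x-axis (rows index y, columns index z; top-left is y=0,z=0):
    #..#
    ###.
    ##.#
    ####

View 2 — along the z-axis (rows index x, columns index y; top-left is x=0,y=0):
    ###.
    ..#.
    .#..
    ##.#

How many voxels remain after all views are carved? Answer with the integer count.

|visual hull| = 23

start: 4×4×4 = 64 voxels
carve view 1 (along x, YZ-mask fill 12/16): 48 voxels remain
carve view 2 (along z, XY-mask fill 8/16): 23 voxels remain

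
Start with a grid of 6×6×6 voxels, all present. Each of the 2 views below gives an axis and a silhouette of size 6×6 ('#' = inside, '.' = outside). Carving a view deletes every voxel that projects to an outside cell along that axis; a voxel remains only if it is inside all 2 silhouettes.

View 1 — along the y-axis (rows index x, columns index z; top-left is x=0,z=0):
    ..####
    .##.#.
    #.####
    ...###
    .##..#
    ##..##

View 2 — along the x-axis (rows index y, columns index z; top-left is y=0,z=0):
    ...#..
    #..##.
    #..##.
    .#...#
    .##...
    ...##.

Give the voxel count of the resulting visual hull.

initial block: 6^3 = 216
step 1: project along y, AND mask (22/36) → |grid| = 132
step 2: project along x, AND mask (13/36) → |grid| = 46

46 voxels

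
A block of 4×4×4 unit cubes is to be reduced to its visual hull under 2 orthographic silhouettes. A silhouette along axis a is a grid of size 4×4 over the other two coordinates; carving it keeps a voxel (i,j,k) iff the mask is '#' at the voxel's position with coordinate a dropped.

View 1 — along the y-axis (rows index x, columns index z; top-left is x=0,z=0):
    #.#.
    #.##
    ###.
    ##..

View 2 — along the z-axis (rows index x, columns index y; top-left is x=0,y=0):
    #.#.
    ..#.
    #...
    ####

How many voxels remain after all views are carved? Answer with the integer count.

remaining voxels: 18

before carving: 64 voxels (4×4×4)
  1. axis=1 (XZ plane), |mask|=10  ⇒  voxels=40
  2. axis=2 (XY plane), |mask|=8  ⇒  voxels=18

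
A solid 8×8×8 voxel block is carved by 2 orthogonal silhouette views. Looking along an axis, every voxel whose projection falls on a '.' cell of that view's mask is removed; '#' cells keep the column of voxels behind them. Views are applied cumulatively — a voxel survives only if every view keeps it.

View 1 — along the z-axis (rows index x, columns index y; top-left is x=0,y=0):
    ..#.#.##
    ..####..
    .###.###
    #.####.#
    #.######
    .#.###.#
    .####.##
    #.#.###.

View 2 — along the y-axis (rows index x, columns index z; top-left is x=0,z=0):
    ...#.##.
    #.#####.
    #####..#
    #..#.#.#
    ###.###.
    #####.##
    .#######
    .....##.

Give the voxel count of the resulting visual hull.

initial block: 8^3 = 512
  1. axis=2 (XY plane), |mask|=43  ⇒  voxels=344
  2. axis=1 (XZ plane), |mask|=41  ⇒  voxels=225

225 voxels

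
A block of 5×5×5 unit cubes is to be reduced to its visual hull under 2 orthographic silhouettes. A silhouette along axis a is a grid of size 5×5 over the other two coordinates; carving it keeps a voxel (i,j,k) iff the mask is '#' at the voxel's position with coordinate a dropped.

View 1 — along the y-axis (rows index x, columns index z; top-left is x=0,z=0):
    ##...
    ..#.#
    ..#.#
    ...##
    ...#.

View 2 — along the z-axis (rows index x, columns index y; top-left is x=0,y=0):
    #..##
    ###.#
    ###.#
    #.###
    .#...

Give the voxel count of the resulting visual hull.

before carving: 125 voxels (5×5×5)
step 1: project along y, AND mask (9/25) → |grid| = 45
step 2: project along z, AND mask (16/25) → |grid| = 31

remaining voxels: 31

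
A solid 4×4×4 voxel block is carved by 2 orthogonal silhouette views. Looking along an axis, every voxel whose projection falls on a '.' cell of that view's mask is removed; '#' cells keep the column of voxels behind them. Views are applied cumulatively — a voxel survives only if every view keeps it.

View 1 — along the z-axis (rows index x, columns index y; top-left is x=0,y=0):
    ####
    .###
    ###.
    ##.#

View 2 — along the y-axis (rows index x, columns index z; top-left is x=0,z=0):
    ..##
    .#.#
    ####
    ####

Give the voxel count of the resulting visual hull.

full grid |V| = 64
V1 z: intersect with XY mask (13 set) -- 52 left
V2 y: intersect with XZ mask (12 set) -- 38 left

|visual hull| = 38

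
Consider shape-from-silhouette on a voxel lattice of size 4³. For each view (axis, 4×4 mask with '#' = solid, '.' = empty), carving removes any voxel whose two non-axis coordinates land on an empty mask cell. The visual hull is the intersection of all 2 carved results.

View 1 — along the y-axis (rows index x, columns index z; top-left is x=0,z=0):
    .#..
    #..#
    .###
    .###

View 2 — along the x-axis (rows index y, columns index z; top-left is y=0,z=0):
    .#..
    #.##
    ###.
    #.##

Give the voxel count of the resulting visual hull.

initial block: 4^3 = 64
  1. axis=1 (XZ plane), |mask|=9  ⇒  voxels=36
  2. axis=0 (YZ plane), |mask|=10  ⇒  voxels=21

|visual hull| = 21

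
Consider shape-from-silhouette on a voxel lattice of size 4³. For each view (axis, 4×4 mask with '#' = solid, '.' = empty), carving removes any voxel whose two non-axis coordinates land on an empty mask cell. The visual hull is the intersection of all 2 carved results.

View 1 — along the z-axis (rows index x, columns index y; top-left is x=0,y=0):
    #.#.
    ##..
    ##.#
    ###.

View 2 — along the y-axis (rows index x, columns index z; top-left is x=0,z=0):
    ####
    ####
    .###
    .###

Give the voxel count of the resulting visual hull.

voxel count = 34

initial block: 4^3 = 64
  1. axis=2 (XY plane), |mask|=10  ⇒  voxels=40
  2. axis=1 (XZ plane), |mask|=14  ⇒  voxels=34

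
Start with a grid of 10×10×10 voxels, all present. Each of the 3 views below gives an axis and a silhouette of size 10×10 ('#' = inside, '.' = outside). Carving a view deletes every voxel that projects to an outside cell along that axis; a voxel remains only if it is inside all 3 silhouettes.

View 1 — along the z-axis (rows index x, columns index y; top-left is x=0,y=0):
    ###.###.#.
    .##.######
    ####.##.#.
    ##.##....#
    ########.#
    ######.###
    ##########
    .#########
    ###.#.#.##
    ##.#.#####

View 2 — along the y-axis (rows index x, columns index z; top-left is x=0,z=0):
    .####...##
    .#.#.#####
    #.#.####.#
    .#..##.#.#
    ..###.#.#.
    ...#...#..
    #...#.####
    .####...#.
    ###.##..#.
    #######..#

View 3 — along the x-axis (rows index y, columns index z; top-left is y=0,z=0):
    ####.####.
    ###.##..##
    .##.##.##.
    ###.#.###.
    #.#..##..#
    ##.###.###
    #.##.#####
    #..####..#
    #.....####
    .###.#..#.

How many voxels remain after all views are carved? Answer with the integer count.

voxel count = 284

initial block: 10^3 = 1000
[1] z-view keeps 79 columns → grid now 790
[2] y-view keeps 57 columns → grid now 446
[3] x-view keeps 65 columns → grid now 284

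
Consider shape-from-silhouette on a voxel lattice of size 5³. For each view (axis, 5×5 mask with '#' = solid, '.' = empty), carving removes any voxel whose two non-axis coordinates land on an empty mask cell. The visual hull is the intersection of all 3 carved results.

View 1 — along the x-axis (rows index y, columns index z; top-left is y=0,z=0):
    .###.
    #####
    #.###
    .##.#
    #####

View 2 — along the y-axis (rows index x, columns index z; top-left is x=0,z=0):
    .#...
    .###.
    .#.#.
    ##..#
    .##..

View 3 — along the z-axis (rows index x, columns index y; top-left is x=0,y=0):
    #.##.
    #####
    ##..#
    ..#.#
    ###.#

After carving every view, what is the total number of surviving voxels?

voxel count = 33

before carving: 125 voxels (5×5×5)
  1. axis=0 (YZ plane), |mask|=20  ⇒  voxels=100
  2. axis=1 (XZ plane), |mask|=11  ⇒  voxels=45
  3. axis=2 (XY plane), |mask|=17  ⇒  voxels=33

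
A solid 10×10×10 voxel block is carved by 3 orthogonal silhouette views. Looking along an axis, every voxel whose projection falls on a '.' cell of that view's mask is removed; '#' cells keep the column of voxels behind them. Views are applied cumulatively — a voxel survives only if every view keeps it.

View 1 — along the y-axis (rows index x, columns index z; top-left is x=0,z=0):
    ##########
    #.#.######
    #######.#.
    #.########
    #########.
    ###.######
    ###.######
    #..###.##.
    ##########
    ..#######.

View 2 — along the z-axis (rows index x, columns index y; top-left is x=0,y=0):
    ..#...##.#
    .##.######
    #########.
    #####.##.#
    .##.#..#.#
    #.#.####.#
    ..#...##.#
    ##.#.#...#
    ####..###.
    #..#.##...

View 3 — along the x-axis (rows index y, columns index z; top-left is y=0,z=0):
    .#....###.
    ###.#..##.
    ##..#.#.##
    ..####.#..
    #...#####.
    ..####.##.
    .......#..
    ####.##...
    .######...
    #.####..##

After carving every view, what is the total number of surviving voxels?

initial block: 10^3 = 1000
after view 1 [y-axis, 85 of 100 cells solid] → remaining = 850
after view 2 [z-axis, 61 of 100 cells solid] → remaining = 520
after view 3 [x-axis, 53 of 100 cells solid] → remaining = 281

voxel count = 281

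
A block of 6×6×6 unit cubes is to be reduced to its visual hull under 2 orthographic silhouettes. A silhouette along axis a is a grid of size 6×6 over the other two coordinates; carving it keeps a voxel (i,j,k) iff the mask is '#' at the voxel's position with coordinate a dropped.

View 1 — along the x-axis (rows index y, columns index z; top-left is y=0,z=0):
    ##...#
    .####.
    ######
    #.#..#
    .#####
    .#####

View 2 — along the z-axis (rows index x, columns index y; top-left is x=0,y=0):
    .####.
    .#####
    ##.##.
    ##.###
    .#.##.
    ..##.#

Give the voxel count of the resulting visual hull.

start: 6×6×6 = 216 voxels
  1. axis=0 (YZ plane), |mask|=26  ⇒  voxels=156
  2. axis=2 (XY plane), |mask|=24  ⇒  voxels=102

|visual hull| = 102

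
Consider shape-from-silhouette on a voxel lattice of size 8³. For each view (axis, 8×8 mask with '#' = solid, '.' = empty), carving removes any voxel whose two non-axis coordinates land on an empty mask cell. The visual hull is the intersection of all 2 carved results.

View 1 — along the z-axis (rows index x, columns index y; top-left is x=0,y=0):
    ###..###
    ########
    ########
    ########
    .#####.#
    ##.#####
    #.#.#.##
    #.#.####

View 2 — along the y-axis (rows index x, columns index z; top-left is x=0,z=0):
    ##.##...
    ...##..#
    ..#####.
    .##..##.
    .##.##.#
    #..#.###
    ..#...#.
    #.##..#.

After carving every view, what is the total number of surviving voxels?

|visual hull| = 219

before carving: 512 voxels (8×8×8)
carve view 1 (along z, XY-mask fill 54/64): 432 voxels remain
carve view 2 (along y, XZ-mask fill 32/64): 219 voxels remain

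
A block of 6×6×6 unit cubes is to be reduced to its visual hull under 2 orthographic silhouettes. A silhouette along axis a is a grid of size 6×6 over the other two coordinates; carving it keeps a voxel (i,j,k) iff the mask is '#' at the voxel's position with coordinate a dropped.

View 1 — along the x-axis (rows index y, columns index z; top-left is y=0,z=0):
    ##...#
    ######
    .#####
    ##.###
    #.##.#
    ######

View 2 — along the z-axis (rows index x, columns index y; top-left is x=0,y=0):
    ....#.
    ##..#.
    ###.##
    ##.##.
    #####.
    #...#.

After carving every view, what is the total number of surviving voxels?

89 voxels

before carving: 216 voxels (6×6×6)
V1 x: intersect with YZ mask (29 set) -- 174 left
V2 z: intersect with XY mask (20 set) -- 89 left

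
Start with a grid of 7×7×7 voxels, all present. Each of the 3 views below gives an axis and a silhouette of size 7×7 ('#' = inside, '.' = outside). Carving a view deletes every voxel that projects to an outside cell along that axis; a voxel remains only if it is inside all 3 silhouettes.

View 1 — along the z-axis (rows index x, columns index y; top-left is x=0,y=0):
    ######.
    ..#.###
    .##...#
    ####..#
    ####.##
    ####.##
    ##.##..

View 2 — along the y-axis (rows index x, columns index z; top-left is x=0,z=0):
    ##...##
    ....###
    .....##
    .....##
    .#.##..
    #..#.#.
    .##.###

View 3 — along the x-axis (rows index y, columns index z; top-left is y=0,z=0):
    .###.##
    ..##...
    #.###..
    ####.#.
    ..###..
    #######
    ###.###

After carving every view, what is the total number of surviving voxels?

remaining voxels: 61

initial block: 7^3 = 343
after view 1 [z-axis, 34 of 49 cells solid] → remaining = 238
after view 2 [y-axis, 22 of 49 cells solid] → remaining = 108
after view 3 [x-axis, 32 of 49 cells solid] → remaining = 61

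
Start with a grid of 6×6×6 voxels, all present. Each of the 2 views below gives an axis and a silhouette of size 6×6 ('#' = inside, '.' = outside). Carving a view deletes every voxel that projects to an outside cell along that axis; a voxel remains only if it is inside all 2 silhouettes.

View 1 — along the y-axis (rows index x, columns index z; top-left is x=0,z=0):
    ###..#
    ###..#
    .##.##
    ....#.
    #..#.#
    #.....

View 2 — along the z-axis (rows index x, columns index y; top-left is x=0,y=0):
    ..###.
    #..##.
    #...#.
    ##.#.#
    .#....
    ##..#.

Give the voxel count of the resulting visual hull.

voxel count = 42

before carving: 216 voxels (6×6×6)
  1. axis=1 (XZ plane), |mask|=17  ⇒  voxels=102
  2. axis=2 (XY plane), |mask|=16  ⇒  voxels=42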